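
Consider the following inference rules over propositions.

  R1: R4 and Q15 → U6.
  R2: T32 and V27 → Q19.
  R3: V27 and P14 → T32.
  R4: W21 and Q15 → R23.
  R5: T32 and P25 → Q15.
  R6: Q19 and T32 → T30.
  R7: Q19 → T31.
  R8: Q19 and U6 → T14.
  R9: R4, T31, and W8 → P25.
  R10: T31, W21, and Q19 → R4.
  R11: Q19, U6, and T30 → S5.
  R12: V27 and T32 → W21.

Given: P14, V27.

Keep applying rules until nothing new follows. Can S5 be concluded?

S5 would need Q19, U6, and T30 (R11), but U6 is never established.

No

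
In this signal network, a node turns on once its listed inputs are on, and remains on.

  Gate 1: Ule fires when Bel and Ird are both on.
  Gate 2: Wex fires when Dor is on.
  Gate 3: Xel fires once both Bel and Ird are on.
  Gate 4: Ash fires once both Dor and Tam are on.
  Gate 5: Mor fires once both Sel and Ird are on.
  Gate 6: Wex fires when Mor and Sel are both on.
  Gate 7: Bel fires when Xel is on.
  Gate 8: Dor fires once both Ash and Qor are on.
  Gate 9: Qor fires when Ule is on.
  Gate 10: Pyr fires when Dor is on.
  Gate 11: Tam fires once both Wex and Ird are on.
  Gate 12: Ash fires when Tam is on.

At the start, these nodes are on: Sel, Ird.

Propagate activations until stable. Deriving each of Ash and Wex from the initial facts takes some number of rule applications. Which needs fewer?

Wex

Wex: Sel and Ird are on, so Mor fires (Gate 5). Mor and Sel are on, so Wex fires (Gate 6). [2 rule applications]
Ash: Gate 5: Sel and Ird on → Mor on. Gate 6: Mor and Sel on → Wex on. Wex and Ird are on, so Tam fires (Gate 11). Gate 12: Tam on → Ash on. [4 rule applications]
Wex needs fewer.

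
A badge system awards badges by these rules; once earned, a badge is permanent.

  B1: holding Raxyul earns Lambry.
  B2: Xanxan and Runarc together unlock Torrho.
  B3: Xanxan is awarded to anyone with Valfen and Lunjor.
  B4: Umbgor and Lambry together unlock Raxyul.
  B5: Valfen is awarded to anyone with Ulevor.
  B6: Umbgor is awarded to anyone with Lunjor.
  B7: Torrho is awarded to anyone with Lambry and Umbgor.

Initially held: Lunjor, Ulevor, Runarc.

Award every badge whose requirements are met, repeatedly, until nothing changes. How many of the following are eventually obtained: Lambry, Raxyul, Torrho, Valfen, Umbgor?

3

With Lunjor, Umbgor is earned (B6).
With Ulevor, Valfen is earned (B5).
With Valfen and Lunjor, Xanxan is earned (B3).
With Xanxan and Runarc, Torrho is earned (B2).
Lambry would need Raxyul (B1), but Raxyul is never earned.
Raxyul would need Umbgor and Lambry (B4), but Lambry is never earned.
Torrho: reached.
Valfen: reached.
Umbgor: reached.
Reached: Torrho, Valfen, and Umbgor — 3 of the 5.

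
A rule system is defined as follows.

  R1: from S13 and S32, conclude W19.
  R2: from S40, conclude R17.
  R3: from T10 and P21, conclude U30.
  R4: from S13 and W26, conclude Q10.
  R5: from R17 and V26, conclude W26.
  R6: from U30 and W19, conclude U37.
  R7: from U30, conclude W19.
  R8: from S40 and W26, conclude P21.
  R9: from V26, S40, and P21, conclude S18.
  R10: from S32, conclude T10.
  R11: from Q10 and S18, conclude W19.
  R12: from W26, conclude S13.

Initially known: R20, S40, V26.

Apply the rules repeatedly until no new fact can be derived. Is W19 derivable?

From S40, R2 gives R17.
From R17 and V26, R5 gives W26.
From W26, R12 gives S13.
From S40 and W26, R8 gives P21.
From V26, S40, and P21, R9 gives S18.
From S13 and W26, R4 gives Q10.
Q10 and S18 hold, so W19 follows (R11).

Yes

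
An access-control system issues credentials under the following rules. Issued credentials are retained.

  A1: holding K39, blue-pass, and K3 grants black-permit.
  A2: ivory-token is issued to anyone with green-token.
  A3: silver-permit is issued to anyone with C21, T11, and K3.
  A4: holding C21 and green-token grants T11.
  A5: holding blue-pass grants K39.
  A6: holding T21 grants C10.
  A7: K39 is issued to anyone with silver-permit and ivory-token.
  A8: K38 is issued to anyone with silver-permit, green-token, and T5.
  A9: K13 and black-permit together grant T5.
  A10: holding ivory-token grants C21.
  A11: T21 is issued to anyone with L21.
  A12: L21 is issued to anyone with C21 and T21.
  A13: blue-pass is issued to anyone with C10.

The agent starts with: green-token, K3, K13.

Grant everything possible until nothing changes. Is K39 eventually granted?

Yes

Holding green-token grants ivory-token (A2).
Holding ivory-token grants C21 (A10).
Holding C21 and green-token grants T11 (A4).
Holding C21, T11, and K3 grants silver-permit (A3).
Holding silver-permit and ivory-token grants K39 (A7).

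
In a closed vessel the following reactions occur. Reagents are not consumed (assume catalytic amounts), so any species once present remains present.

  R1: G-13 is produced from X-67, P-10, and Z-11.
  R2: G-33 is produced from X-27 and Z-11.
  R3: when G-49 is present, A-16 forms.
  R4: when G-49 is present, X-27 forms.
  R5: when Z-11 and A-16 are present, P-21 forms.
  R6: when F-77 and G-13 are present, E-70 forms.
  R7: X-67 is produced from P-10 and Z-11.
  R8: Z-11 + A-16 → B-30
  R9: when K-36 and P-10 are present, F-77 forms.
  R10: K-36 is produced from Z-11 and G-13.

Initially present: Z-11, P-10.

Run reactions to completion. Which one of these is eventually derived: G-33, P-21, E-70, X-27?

P-10 and Z-11 present → X-67 forms (R7).
X-67, P-10, and Z-11 present → G-13 forms (R1).
Z-11 and G-13 present → K-36 forms (R10).
K-36 and P-10 present → F-77 forms (R9).
F-77 and G-13 present → E-70 forms (R6).
G-33 would need X-27 and Z-11 (R2), but X-27 never forms. P-21 would need Z-11 and A-16 (R5), but A-16 never forms. X-27 would need G-49 (R4), but G-49 never forms.

E-70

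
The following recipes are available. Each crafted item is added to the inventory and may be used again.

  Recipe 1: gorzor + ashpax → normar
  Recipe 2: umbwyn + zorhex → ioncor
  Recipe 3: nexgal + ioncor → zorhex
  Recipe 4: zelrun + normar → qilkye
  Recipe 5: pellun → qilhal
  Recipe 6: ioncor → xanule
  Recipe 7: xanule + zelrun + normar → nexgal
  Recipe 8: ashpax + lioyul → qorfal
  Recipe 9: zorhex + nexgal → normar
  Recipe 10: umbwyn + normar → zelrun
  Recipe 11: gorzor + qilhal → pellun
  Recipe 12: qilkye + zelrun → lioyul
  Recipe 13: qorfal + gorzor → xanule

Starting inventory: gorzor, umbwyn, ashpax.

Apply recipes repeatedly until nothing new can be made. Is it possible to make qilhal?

qilhal would need pellun (Recipe 5), but pellun is never obtained.

No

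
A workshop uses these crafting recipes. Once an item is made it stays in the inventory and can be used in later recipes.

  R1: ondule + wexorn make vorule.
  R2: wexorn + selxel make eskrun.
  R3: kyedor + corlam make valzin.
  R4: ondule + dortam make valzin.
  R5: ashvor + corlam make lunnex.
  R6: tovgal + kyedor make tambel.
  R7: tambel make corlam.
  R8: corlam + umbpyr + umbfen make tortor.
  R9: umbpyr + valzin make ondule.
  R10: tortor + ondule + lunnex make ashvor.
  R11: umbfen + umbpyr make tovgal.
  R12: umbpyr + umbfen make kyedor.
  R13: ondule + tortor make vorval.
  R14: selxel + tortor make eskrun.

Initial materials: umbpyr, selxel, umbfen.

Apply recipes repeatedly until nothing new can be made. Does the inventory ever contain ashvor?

No

ashvor would need tortor, ondule, and lunnex (R10), but lunnex is never obtained.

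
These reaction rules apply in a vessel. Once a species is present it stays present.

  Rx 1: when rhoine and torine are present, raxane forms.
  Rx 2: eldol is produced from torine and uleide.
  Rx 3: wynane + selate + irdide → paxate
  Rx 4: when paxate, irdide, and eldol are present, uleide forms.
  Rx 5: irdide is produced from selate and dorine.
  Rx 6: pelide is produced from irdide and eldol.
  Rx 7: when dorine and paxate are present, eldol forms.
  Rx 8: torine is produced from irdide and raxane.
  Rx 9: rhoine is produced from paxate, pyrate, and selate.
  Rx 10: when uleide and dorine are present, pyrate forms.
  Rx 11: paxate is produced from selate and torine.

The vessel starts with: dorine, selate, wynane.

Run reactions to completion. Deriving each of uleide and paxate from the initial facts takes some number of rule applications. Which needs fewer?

paxate: selate and dorine present → irdide forms (Rx 5). wynane, selate, and irdide present → paxate forms (Rx 3). [2 rule applications]
uleide: selate and dorine present → irdide forms (Rx 5). wynane, selate, and irdide present → paxate forms (Rx 3). dorine and paxate present → eldol forms (Rx 7). paxate, irdide, and eldol present → uleide forms (Rx 4). [4 rule applications]
paxate needs fewer.

paxate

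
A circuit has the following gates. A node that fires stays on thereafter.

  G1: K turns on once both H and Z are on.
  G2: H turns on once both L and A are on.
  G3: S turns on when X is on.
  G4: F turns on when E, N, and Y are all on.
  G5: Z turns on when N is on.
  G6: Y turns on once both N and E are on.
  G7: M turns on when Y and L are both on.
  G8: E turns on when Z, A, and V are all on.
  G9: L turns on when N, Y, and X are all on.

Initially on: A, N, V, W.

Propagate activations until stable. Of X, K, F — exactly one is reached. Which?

N is on, so Z turns on (G5).
Z, A, and V are on, so E turns on (G8).
N and E are on, so Y turns on (G6).
E, N, and Y are on, so F turns on (G4).
K would need H and Z (G1), but H never turns on. No rule produces X, and it is not given.

F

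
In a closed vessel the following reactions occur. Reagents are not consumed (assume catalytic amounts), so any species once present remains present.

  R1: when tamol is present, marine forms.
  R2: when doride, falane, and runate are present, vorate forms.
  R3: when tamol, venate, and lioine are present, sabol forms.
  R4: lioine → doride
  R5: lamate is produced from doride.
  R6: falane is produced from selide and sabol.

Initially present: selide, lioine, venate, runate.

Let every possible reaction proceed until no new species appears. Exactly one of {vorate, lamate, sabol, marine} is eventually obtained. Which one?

lamate

lioine present → doride forms (R4).
doride present → lamate forms (R5).
sabol would need tamol, venate, and lioine (R3), but tamol never forms. marine would need tamol (R1), but tamol never forms. vorate would need doride, falane, and runate (R2), but falane never forms.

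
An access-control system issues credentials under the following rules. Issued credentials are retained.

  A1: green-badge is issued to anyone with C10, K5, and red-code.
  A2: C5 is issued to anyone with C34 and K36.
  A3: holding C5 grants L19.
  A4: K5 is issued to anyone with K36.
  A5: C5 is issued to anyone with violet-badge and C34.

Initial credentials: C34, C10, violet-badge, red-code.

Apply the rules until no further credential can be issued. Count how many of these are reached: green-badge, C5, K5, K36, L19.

2

Holding violet-badge and C34 grants C5 (A5).
Holding C5 grants L19 (A3).
green-badge would need C10, K5, and red-code (A1), but K5 is never granted.
C5: reached.
K5 would need K36 (A4), but K36 is never granted.
No rule produces K36, and it is not given.
L19: reached.
Reached: C5 and L19 — 2 of the 5.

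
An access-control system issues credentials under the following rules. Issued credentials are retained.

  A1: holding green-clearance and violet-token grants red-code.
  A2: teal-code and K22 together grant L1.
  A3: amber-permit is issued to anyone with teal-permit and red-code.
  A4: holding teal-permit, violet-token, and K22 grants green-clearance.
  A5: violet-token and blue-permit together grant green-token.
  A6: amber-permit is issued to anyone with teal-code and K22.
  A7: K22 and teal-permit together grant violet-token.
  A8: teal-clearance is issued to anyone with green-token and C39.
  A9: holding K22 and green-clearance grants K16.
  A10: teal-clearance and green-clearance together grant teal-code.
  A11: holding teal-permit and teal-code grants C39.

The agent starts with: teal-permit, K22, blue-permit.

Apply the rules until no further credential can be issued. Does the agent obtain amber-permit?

Holding K22 and teal-permit grants violet-token (A7).
Holding teal-permit, violet-token, and K22 grants green-clearance (A4).
Holding green-clearance and violet-token grants red-code (A1).
Holding teal-permit and red-code grants amber-permit (A3).

Yes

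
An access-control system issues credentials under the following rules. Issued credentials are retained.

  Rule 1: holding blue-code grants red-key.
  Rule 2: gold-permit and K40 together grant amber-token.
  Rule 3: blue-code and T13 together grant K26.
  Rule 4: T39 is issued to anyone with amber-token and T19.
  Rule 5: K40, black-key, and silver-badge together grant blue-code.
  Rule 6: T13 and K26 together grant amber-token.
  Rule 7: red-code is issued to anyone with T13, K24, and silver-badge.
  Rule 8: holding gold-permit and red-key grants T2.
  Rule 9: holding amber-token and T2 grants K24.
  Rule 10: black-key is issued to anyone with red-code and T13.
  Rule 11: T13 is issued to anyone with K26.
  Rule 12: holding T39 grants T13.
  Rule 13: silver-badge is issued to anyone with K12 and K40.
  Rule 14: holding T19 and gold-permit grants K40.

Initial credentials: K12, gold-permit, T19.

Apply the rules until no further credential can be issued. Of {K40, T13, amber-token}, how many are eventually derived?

3

Holding T19 and gold-permit grants K40 (Rule 14).
Holding gold-permit and K40 grants amber-token (Rule 2).
Holding amber-token and T19 grants T39 (Rule 4).
Holding T39 grants T13 (Rule 12).
K40: reached.
T13: reached.
amber-token: reached.
All 3 are reached.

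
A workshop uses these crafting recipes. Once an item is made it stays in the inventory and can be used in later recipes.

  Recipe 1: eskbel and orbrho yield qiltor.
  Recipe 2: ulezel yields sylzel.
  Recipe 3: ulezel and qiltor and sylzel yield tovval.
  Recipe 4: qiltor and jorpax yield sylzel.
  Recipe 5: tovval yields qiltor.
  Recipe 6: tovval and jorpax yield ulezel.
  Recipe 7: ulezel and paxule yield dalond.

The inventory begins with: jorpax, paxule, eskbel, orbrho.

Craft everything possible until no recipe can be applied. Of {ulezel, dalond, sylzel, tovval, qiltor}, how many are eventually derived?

eskbel and orbrho → qiltor (Recipe 1).
qiltor and jorpax → sylzel (Recipe 4).
ulezel would need tovval and jorpax (Recipe 6), but tovval is never obtained.
dalond would need ulezel and paxule (Recipe 7), but ulezel is never obtained.
sylzel: reached.
tovval would need ulezel, qiltor, and sylzel (Recipe 3), but ulezel is never obtained.
qiltor: reached.
Reached: sylzel and qiltor — 2 of the 5.

2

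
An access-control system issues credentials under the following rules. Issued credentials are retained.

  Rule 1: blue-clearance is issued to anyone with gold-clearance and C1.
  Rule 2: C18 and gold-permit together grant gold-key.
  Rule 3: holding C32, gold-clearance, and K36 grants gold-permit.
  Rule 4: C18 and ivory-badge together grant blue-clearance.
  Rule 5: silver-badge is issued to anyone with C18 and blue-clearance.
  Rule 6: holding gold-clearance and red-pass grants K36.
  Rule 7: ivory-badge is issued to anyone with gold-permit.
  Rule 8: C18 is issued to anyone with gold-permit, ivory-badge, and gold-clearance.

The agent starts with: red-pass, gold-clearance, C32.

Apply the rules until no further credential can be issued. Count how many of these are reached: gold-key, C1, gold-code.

Holding gold-clearance and red-pass grants K36 (Rule 6).
Holding C32, gold-clearance, and K36 grants gold-permit (Rule 3).
Holding gold-permit grants ivory-badge (Rule 7).
Holding gold-permit, ivory-badge, and gold-clearance grants C18 (Rule 8).
Holding C18 and gold-permit grants gold-key (Rule 2).
gold-key: reached.
No rule produces C1, and it is not given.
No rule produces gold-code, and it is not given.
Reached: gold-key — 1 of the 3.

1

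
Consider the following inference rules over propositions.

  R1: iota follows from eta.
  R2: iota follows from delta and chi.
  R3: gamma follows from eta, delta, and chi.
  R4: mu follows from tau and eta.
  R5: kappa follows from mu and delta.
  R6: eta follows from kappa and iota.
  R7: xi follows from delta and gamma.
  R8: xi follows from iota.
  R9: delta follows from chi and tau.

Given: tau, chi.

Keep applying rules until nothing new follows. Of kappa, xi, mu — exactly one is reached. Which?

From chi and tau, R9 gives delta.
From delta and chi, R2 gives iota.
iota holds, so xi follows (R8).
mu would need tau and eta (R4), but eta is never established. kappa would need mu and delta (R5), but mu is never established.

xi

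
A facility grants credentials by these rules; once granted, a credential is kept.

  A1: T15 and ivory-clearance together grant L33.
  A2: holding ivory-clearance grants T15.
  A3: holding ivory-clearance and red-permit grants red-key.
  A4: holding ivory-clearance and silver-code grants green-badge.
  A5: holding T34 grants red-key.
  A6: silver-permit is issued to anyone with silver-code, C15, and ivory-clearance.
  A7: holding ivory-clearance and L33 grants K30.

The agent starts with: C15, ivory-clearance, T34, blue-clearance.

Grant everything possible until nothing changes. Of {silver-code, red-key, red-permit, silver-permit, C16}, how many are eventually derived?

Holding T34 grants red-key (A5).
No rule produces silver-code, and it is not given.
red-key: reached.
No rule produces red-permit, and it is not given.
silver-permit would need silver-code, C15, and ivory-clearance (A6), but silver-code is never granted.
No rule produces C16, and it is not given.
Reached: red-key — 1 of the 5.

1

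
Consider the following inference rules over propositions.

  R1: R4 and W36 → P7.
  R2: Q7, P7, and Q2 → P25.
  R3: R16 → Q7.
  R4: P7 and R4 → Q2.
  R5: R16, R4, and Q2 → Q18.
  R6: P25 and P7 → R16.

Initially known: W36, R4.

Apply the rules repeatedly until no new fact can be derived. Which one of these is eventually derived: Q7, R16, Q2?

Q2

R4 and W36 hold, so P7 follows (R1).
From P7 and R4, R4 gives Q2.
Q7 would need R16 (R3), but R16 is never established. R16 would need P25 and P7 (R6), but P25 is never established.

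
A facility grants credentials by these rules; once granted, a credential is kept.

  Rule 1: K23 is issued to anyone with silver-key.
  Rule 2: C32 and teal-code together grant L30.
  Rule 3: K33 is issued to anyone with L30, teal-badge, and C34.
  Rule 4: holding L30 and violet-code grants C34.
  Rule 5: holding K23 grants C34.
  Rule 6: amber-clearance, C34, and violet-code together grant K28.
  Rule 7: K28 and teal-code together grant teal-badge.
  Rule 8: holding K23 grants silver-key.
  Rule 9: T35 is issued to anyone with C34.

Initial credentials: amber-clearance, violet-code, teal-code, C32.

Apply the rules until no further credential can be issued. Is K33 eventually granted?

Yes

Holding C32 and teal-code grants L30 (Rule 2).
Holding L30 and violet-code grants C34 (Rule 4).
Holding amber-clearance, C34, and violet-code grants K28 (Rule 6).
Holding K28 and teal-code grants teal-badge (Rule 7).
Holding L30, teal-badge, and C34 grants K33 (Rule 3).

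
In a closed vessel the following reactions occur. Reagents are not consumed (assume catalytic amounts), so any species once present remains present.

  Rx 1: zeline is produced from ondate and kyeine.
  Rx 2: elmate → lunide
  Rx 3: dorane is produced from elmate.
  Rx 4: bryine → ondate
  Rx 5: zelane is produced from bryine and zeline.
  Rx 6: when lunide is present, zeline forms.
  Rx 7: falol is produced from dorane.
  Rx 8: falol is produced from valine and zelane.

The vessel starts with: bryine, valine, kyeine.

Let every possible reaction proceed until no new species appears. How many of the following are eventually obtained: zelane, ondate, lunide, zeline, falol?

4

bryine present → ondate forms (Rx 4).
ondate and kyeine present → zeline forms (Rx 1).
bryine and zeline present → zelane forms (Rx 5).
valine and zelane present → falol forms (Rx 8).
zelane: reached.
ondate: reached.
lunide would need elmate (Rx 2), but elmate never forms.
zeline: reached.
falol: reached.
Reached: zelane, ondate, zeline, and falol — 4 of the 5.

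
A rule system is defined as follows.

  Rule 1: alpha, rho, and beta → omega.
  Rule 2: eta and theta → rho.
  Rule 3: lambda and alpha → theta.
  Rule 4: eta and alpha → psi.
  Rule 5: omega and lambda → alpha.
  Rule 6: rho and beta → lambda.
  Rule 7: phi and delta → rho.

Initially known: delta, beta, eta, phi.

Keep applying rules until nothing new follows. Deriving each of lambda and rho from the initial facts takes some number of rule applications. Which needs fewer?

rho

rho: From phi and delta, Rule 7 gives rho. [1 rule application]
lambda: From phi and delta, Rule 7 gives rho. rho and beta hold, so lambda follows (Rule 6). [2 rule applications]
rho needs fewer.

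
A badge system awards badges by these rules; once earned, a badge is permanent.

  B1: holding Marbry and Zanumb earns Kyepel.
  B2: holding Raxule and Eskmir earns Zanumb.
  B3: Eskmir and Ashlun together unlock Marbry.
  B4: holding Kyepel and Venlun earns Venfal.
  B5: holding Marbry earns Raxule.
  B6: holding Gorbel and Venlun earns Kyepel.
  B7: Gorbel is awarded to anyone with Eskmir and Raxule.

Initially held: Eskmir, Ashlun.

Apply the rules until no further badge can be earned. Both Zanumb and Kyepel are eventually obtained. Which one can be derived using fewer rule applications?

Zanumb: With Eskmir and Ashlun, Marbry is earned (B3). With Marbry, Raxule is earned (B5). With Raxule and Eskmir, Zanumb is earned (B2). [3 rule applications]
Kyepel: With Eskmir and Ashlun, Marbry is earned (B3). With Marbry, Raxule is earned (B5). With Raxule and Eskmir, Zanumb is earned (B2). With Marbry and Zanumb, Kyepel is earned (B1). [4 rule applications]
Zanumb needs fewer.

Zanumb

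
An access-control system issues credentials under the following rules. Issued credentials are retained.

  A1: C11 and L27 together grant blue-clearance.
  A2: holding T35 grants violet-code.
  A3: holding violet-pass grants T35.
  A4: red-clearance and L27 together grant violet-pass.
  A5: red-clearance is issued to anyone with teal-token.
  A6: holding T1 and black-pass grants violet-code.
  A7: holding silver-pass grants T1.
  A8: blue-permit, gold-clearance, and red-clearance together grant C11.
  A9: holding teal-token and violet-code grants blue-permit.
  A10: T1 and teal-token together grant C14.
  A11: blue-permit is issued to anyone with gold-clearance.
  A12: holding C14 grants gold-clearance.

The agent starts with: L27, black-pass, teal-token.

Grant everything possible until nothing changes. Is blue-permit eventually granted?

Holding teal-token grants red-clearance (A5).
Holding red-clearance and L27 grants violet-pass (A4).
Holding violet-pass grants T35 (A3).
Holding T35 grants violet-code (A2).
Holding teal-token and violet-code grants blue-permit (A9).

Yes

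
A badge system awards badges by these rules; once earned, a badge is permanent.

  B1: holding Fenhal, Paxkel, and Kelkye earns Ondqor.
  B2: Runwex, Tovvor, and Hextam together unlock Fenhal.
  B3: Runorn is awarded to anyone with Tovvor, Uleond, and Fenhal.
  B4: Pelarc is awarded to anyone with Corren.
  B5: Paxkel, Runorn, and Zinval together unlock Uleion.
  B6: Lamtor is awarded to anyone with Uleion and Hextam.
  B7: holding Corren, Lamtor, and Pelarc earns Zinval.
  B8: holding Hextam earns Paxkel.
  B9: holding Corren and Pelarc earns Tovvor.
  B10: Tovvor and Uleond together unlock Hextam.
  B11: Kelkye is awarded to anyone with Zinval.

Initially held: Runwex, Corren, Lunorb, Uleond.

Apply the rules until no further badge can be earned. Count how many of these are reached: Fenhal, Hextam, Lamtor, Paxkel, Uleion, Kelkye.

3

With Corren, Pelarc is earned (B4).
With Corren and Pelarc, Tovvor is earned (B9).
With Tovvor and Uleond, Hextam is earned (B10).
With Runwex, Tovvor, and Hextam, Fenhal is earned (B2).
With Hextam, Paxkel is earned (B8).
Fenhal: reached.
Hextam: reached.
Lamtor would need Uleion and Hextam (B6), but Uleion is never earned.
Paxkel: reached.
Uleion would need Paxkel, Runorn, and Zinval (B5), but Zinval is never earned.
Kelkye would need Zinval (B11), but Zinval is never earned.
Reached: Fenhal, Hextam, and Paxkel — 3 of the 6.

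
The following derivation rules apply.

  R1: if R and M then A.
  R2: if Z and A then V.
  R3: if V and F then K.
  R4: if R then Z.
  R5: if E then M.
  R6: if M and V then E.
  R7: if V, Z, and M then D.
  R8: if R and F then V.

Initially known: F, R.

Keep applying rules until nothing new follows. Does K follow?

Yes

From R and F, R8 gives V.
V and F hold, so K follows (R3).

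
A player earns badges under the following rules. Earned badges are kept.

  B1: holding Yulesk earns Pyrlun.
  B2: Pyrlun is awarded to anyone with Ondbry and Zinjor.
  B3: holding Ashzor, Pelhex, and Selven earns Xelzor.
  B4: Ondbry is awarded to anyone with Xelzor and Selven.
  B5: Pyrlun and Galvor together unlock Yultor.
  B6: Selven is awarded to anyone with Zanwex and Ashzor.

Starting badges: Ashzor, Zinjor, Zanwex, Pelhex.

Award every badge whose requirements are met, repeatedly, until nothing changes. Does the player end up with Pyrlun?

With Zanwex and Ashzor, Selven is earned (B6).
With Ashzor, Pelhex, and Selven, Xelzor is earned (B3).
With Xelzor and Selven, Ondbry is earned (B4).
With Ondbry and Zinjor, Pyrlun is earned (B2).

Yes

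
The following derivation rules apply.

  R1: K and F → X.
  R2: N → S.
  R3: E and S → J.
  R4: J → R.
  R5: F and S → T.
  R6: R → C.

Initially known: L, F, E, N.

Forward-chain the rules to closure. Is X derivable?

No

X would need K and F (R1), but K is never established.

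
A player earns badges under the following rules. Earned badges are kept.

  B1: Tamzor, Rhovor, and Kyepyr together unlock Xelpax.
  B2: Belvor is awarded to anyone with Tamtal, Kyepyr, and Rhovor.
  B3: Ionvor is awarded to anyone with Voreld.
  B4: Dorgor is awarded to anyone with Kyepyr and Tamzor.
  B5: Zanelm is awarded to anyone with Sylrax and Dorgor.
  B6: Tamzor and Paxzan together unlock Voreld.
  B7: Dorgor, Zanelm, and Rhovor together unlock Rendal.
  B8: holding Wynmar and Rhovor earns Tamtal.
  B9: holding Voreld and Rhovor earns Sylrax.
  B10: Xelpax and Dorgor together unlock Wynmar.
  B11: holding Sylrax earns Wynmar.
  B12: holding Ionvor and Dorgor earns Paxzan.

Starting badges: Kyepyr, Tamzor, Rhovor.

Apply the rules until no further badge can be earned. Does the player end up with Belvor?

With Tamzor, Rhovor, and Kyepyr, Xelpax is earned (B1).
With Kyepyr and Tamzor, Dorgor is earned (B4).
With Xelpax and Dorgor, Wynmar is earned (B10).
With Wynmar and Rhovor, Tamtal is earned (B8).
With Tamtal, Kyepyr, and Rhovor, Belvor is earned (B2).

Yes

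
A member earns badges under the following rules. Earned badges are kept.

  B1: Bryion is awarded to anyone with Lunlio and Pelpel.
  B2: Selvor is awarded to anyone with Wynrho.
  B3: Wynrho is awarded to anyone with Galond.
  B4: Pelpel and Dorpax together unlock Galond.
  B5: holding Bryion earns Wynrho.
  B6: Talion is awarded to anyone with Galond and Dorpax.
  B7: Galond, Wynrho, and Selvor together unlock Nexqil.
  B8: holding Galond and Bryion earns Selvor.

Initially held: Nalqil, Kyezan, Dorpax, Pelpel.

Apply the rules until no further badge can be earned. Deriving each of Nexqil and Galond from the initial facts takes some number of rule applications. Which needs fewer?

Galond: With Pelpel and Dorpax, Galond is earned (B4). [1 rule application]
Nexqil: With Pelpel and Dorpax, Galond is earned (B4). With Galond, Wynrho is earned (B3). With Wynrho, Selvor is earned (B2). With Galond, Wynrho, and Selvor, Nexqil is earned (B7). [4 rule applications]
Galond needs fewer.

Galond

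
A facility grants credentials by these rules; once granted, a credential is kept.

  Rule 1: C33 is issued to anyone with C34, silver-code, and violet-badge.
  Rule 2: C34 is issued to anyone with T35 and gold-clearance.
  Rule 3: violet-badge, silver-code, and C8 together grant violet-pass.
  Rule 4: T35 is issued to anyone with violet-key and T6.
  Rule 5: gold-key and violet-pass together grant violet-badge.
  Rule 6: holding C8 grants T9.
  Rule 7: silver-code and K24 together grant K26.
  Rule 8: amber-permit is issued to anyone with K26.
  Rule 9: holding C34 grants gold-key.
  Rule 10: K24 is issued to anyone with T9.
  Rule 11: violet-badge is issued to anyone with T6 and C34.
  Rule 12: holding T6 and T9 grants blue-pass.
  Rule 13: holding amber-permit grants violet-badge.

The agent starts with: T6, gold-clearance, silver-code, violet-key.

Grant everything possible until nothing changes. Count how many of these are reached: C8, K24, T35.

Holding violet-key and T6 grants T35 (Rule 4).
No rule produces C8, and it is not given.
K24 would need T9 (Rule 10), but T9 is never granted.
T35: reached.
Reached: T35 — 1 of the 3.

1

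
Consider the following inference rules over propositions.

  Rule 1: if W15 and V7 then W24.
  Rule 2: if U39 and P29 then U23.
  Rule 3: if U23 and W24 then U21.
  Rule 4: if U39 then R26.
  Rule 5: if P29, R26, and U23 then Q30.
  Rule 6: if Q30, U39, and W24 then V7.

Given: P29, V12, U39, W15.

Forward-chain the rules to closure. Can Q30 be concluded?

Yes

U39 holds, so R26 follows (Rule 4).
From U39 and P29, Rule 2 gives U23.
P29, R26, and U23 hold, so Q30 follows (Rule 5).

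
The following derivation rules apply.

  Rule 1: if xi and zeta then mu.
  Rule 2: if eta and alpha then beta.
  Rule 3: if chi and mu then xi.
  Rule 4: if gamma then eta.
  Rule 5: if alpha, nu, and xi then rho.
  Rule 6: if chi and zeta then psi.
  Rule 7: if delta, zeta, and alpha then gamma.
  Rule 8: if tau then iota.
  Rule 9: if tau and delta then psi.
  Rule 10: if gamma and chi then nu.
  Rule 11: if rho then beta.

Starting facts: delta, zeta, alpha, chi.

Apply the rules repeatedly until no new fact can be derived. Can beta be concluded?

From delta, zeta, and alpha, Rule 7 gives gamma.
From gamma, Rule 4 gives eta.
From eta and alpha, Rule 2 gives beta.

Yes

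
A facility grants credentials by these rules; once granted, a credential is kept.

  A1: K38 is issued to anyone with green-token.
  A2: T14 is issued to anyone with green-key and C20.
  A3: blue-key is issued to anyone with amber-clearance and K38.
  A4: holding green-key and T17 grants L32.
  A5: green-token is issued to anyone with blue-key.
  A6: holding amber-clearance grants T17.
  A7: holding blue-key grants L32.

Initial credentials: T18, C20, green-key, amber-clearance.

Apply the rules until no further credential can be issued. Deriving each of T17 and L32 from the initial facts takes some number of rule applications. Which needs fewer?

T17: Holding amber-clearance grants T17 (A6). [1 rule application]
L32: Holding amber-clearance grants T17 (A6). Holding green-key and T17 grants L32 (A4). [2 rule applications]
T17 needs fewer.

T17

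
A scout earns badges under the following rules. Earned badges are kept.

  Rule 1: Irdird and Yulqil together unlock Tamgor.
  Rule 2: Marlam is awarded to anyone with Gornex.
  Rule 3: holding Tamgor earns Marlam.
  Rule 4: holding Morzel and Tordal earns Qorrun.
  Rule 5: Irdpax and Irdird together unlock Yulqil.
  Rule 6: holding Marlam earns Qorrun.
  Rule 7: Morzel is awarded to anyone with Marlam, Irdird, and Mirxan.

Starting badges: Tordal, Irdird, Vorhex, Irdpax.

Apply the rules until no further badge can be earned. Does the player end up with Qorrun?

Yes

With Irdpax and Irdird, Yulqil is earned (Rule 5).
With Irdird and Yulqil, Tamgor is earned (Rule 1).
With Tamgor, Marlam is earned (Rule 3).
With Marlam, Qorrun is earned (Rule 6).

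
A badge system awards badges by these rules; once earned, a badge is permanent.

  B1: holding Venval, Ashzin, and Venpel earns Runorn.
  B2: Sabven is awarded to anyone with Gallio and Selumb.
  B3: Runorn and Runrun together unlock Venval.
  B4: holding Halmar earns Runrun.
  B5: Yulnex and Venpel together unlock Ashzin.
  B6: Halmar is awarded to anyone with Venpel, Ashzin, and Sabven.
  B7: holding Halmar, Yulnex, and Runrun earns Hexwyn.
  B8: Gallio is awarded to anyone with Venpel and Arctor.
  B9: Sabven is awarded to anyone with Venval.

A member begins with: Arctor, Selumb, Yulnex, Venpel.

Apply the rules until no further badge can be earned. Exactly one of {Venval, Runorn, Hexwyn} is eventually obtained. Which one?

Hexwyn

With Venpel and Arctor, Gallio is earned (B8).
With Yulnex and Venpel, Ashzin is earned (B5).
With Gallio and Selumb, Sabven is earned (B2).
With Venpel, Ashzin, and Sabven, Halmar is earned (B6).
With Halmar, Runrun is earned (B4).
With Halmar, Yulnex, and Runrun, Hexwyn is earned (B7).
Runorn would need Venval, Ashzin, and Venpel (B1), but Venval is never earned. Venval would need Runorn and Runrun (B3), but Runorn is never earned.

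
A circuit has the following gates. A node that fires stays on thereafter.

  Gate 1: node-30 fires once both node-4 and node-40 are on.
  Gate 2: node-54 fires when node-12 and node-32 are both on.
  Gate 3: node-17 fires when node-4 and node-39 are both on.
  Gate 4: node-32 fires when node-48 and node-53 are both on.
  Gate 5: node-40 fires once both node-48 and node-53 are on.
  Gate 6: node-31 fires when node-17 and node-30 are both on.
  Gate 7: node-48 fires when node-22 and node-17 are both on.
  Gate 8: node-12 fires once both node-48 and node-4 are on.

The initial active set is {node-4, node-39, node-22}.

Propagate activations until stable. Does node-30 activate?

No

node-30 would need node-4 and node-40 (Gate 1), but node-40 never turns on.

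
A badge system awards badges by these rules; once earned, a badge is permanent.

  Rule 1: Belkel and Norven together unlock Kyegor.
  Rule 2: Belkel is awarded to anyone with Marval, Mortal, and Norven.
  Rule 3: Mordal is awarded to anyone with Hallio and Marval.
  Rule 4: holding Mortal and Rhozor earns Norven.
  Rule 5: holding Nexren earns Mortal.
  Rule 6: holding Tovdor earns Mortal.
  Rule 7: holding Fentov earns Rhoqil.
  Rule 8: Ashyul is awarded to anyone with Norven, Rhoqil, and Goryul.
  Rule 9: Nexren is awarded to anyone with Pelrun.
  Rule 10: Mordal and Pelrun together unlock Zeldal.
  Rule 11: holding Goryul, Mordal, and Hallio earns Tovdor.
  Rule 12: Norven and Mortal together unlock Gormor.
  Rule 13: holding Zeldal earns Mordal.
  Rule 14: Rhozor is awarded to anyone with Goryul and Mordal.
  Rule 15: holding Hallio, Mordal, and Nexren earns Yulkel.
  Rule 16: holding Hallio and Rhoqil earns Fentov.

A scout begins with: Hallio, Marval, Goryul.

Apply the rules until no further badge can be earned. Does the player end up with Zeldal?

No

Zeldal would need Mordal and Pelrun (Rule 10), but Pelrun is never earned.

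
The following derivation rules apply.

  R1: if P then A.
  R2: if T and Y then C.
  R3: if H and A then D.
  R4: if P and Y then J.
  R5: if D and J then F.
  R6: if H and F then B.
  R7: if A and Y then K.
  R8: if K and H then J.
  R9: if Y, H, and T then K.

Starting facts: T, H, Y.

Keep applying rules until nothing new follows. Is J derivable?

From Y, H, and T, R9 gives K.
K and H hold, so J follows (R8).

Yes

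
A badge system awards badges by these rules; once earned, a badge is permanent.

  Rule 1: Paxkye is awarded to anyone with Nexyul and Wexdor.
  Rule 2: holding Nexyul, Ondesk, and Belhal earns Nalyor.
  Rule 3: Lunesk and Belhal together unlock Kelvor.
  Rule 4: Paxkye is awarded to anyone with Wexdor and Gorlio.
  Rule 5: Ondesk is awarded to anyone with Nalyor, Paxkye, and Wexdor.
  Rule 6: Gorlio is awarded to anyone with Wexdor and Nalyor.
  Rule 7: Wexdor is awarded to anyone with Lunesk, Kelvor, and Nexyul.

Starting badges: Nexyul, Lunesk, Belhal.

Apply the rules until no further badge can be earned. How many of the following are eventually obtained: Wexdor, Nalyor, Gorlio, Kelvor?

With Lunesk and Belhal, Kelvor is earned (Rule 3).
With Lunesk, Kelvor, and Nexyul, Wexdor is earned (Rule 7).
Wexdor: reached.
Nalyor would need Nexyul, Ondesk, and Belhal (Rule 2), but Ondesk is never earned.
Gorlio would need Wexdor and Nalyor (Rule 6), but Nalyor is never earned.
Kelvor: reached.
Reached: Wexdor and Kelvor — 2 of the 4.

2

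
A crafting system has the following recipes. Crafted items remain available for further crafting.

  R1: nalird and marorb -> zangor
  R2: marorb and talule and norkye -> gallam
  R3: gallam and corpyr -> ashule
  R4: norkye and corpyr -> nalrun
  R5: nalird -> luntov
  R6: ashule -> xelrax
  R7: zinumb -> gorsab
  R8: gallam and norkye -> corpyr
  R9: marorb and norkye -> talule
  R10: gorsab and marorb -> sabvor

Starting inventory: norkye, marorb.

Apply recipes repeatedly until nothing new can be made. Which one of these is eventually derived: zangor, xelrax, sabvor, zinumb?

xelrax

marorb and norkye -> talule (R9).
Using R2, marorb, talule, and norkye make gallam.
gallam and norkye -> corpyr (R8).
Using R3, gallam and corpyr make ashule.
ashule -> xelrax (R6).
sabvor would need gorsab and marorb (R10), but gorsab is never obtained. zangor would need nalird and marorb (R1), but nalird is never obtained. No rule produces zinumb, and it is not given.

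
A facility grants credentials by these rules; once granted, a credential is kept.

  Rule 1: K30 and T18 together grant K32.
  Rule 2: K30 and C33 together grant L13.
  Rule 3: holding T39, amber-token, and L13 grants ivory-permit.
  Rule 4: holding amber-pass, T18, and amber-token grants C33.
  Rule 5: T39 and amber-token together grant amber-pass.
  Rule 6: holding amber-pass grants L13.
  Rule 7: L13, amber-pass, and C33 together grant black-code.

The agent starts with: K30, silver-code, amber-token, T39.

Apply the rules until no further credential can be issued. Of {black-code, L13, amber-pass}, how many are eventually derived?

2

Holding T39 and amber-token grants amber-pass (Rule 5).
Holding amber-pass grants L13 (Rule 6).
black-code would need L13, amber-pass, and C33 (Rule 7), but C33 is never granted.
L13: reached.
amber-pass: reached.
Reached: L13 and amber-pass — 2 of the 3.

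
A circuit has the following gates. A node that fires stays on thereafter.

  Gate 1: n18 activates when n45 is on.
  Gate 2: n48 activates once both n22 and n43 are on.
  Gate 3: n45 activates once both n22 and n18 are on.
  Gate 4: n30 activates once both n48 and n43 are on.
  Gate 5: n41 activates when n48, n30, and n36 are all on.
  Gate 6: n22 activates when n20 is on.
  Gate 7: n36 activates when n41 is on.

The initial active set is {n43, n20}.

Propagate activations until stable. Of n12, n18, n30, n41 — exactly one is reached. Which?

n20 is on, so n22 activates (Gate 6).
Gate 2: n22 and n43 on → n48 on.
Gate 4: n48 and n43 on → n30 on.
No rule produces n12, and it is not given. n18 would need n45 (Gate 1), but n45 never turns on. n41 would need n48, n30, and n36 (Gate 5), but n36 never turns on.

n30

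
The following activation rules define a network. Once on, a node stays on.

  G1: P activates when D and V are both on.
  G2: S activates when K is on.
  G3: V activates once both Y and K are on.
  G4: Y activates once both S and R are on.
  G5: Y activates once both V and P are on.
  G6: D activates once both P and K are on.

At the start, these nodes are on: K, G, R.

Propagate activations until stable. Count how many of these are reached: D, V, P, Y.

G2: K on → S on.
S and R are on, so Y activates (G4).
Y and K are on, so V activates (G3).
D would need P and K (G6), but P never turns on.
V: reached.
P would need D and V (G1), but D never turns on.
Y: reached.
Reached: V and Y — 2 of the 4.

2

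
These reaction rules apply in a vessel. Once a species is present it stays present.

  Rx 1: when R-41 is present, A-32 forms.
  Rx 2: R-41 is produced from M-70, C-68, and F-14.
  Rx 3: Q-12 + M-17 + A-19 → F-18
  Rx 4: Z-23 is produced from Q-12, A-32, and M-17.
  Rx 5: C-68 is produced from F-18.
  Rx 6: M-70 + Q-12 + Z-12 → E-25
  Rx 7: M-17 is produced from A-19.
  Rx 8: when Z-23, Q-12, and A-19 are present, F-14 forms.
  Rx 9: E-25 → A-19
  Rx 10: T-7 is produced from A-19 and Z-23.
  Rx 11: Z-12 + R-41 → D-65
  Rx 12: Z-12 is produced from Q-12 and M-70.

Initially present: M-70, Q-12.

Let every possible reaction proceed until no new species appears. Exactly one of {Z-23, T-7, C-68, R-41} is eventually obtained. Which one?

Q-12 and M-70 present → Z-12 forms (Rx 12).
M-70, Q-12, and Z-12 present → E-25 forms (Rx 6).
E-25 present → A-19 forms (Rx 9).
A-19 present → M-17 forms (Rx 7).
Q-12, M-17, and A-19 present → F-18 forms (Rx 3).
F-18 present → C-68 forms (Rx 5).
R-41 would need M-70, C-68, and F-14 (Rx 2), but F-14 never forms. Z-23 would need Q-12, A-32, and M-17 (Rx 4), but A-32 never forms. T-7 would need A-19 and Z-23 (Rx 10), but Z-23 never forms.

C-68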